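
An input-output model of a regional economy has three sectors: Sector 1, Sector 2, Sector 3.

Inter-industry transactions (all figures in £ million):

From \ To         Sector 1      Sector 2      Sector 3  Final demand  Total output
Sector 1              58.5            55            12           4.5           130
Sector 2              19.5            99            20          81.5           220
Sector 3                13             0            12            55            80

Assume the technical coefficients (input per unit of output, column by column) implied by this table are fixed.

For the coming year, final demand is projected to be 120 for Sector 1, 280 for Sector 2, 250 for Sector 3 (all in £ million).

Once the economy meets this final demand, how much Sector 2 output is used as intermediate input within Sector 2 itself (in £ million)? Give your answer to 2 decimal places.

Technical coefficients a_ij = z_ij / X_j:
  a_11 = 58.5/130 = 0.45, a_21 = 19.5/130 = 0.15, a_31 = 13/130 = 0.10
  a_12 = 55/220 = 0.25, a_22 = 99/220 = 0.45, a_32 = 0/220 = 0.00
  a_13 = 12/80 = 0.15, a_23 = 20/80 = 0.25, a_33 = 12/80 = 0.15
I − A =
  [   0.55    -0.25    -0.15]
  [  -0.15     0.55    -0.25]
  [  -0.10     0.00     0.85]
Cofactors of I−A, C_ij = (−1)^(i+j)·(minor ij) (rows/columns in the sector order above):
  C_11 = (0.55)(0.85) − (-0.25)(0.00) = 0.4675
  C_12 = −[(-0.15)(0.85) − (-0.25)(-0.10)] = 0.1525
  C_13 = (-0.15)(0.00) − (0.55)(-0.10) = 0.0550
  C_21 = −[(-0.25)(0.85) − (-0.15)(0.00)] = 0.2125
  C_22 = (0.55)(0.85) − (-0.15)(-0.10) = 0.4525
  C_23 = −[(0.55)(0.00) − (-0.25)(-0.10)] = 0.0250
  C_31 = (-0.25)(-0.25) − (-0.15)(0.55) = 0.1450
  C_32 = −[(0.55)(-0.25) − (-0.15)(-0.15)] = 0.1600
  C_33 = (0.55)(0.55) − (-0.25)(-0.15) = 0.2650
det(I−A) = Σ_j (I−A)_1j·C_1j = (0.55)(0.4675) + (-0.25)(0.1525) + (-0.15)(0.0550) = 0.21075
adj(I−A) = Cᵀ =
  [ 0.4675   0.2125   0.1450]
  [ 0.1525   0.4525   0.1600]
  [ 0.0550   0.0250   0.2650]
(I − A)⁻¹ = adj(I−A) / det(I−A) ≈
  [   2.2183     1.0083     0.6880]
  [   0.7236     2.1471     0.7592]
  [   0.2610     0.1186     1.2574]
First solve x = (I − A)⁻¹ d = adj(I−A)·d / det(I−A); in particular x_2 = (0.1525·120 + 0.4525·280 + 0.1600·250) / 0.21075 = 185.00 / 0.21075 ≈ 877.8173.
Intermediate flow from 2 to 2: z_22 = a_22 · x_2 = 0.45 × 185.00 / 0.21075 = 83.25 / 0.21075 ≈ 395.02.

z_22 = 395.02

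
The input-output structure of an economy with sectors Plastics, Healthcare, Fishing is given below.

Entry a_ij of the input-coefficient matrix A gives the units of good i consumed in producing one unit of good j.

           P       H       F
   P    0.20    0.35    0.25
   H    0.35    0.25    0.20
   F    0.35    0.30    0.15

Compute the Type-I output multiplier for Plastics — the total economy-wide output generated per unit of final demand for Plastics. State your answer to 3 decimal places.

m_P = 5.435

I − A =
  [   0.80    -0.35    -0.25]
  [  -0.35     0.75    -0.20]
  [  -0.35    -0.30     0.85]
Cofactors of I−A, C_ij = (−1)^(i+j)·(minor ij) (rows/columns in the sector order above):
  C_11 = (0.75)(0.85) − (-0.20)(-0.30) = 0.5775
  C_12 = −[(-0.35)(0.85) − (-0.20)(-0.35)] = 0.3675
  C_13 = (-0.35)(-0.30) − (0.75)(-0.35) = 0.3675
  C_21 = −[(-0.35)(0.85) − (-0.25)(-0.30)] = 0.3725
  C_22 = (0.80)(0.85) − (-0.25)(-0.35) = 0.5925
  C_23 = −[(0.80)(-0.30) − (-0.35)(-0.35)] = 0.3625
  C_31 = (-0.35)(-0.20) − (-0.25)(0.75) = 0.2575
  C_32 = −[(0.80)(-0.20) − (-0.25)(-0.35)] = 0.2475
  C_33 = (0.80)(0.75) − (-0.35)(-0.35) = 0.4775
det(I−A) = Σ_j (I−A)_1j·C_1j = (0.80)(0.5775) + (-0.35)(0.3675) + (-0.25)(0.3675) = 0.2415
adj(I−A) = Cᵀ =
  [ 0.5775   0.3725   0.2575]
  [ 0.3675   0.5925   0.2475]
  [ 0.3675   0.3625   0.4775]
(I − A)⁻¹ = adj(I−A) / det(I−A) ≈
  [   2.3913     1.5424     1.0663]
  [   1.5217     2.4534     1.0248]
  [   1.5217     1.5010     1.9772]
The output multiplier for sector j is the column-j sum of the Leontief inverse (I − A)⁻¹ = adj(I−A) / det(I−A).
Column P of adj(I−A): (0.5775, 0.3675, 0.3675); det(I−A) = 0.2415.
m_P = (0.5775 + 0.3675 + 0.3675) / 0.2415 = 1.3125 / 0.2415 ≈ 5.435.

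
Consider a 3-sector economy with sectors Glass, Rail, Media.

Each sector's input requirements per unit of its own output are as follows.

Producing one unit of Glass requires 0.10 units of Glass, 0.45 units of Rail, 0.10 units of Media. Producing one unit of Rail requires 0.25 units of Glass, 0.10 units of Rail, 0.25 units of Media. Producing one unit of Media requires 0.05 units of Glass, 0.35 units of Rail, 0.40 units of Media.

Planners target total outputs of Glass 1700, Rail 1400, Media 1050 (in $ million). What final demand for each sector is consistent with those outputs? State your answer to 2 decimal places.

d_G = 1127.50, d_R = 127.50, d_M = 110.00

I − A =
  [   0.90    -0.25    -0.05]
  [  -0.45     0.90    -0.35]
  [  -0.10    -0.25     0.60]
d = (I − A) x:
  d_G = (+0.90)·1700 + (-0.25)·1400 + (-0.05)·1050 = 1127.50
  d_R = (-0.45)·1700 + (+0.90)·1400 + (-0.35)·1050 = 127.50
  d_M = (-0.10)·1700 + (-0.25)·1400 + (+0.60)·1050 = 110.00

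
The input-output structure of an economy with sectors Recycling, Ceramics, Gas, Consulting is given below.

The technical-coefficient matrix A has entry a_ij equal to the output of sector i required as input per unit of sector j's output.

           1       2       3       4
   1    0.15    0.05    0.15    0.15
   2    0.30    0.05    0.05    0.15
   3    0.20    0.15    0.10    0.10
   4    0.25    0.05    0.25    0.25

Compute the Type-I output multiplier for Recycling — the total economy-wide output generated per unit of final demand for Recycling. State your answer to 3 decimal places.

I − A =
  [   0.85    -0.05    -0.15    -0.15]
  [  -0.30     0.95    -0.05    -0.15]
  [  -0.20    -0.15     0.90    -0.10]
  [  -0.25    -0.05    -0.25     0.75]
Compute the cofactors C_ij = (−1)^(i+j)·(3×3 minor ij) of I−A; the adjugate is their transpose:
adj(I−A) = Cᵀ =
  [ 0.599250   0.062500   0.145500   0.151750]
  [ 0.245000   0.485000   0.112500   0.161000]
  [ 0.205625   0.104500   0.548250   0.135125]
  [ 0.284625   0.088000   0.238750   0.671125]
det(I−A) = Σ_j (I−A)_1j·C_1j = (0.85)(0.599250) + (-0.05)(0.245000) + (-0.15)(0.205625) + (-0.15)(0.284625) = 0.423575
(I − A)⁻¹ = adj(I−A) / det(I−A) ≈
  [   1.4147     0.1476     0.3435     0.3583]
  [   0.5784     1.1450     0.2656     0.3801]
  [   0.4855     0.2467     1.2943     0.3190]
  [   0.6720     0.2078     0.5637     1.5844]
The output multiplier for sector j is the column-j sum of the Leontief inverse (I − A)⁻¹ = adj(I−A) / det(I−A).
Column 1 of adj(I−A): (0.599250, 0.245000, 0.205625, 0.284625); det(I−A) = 0.423575.
m_1 = (0.599250 + 0.245000 + 0.205625 + 0.284625) / 0.423575 = 1.3345 / 0.423575 ≈ 3.151.

m_1 = 3.151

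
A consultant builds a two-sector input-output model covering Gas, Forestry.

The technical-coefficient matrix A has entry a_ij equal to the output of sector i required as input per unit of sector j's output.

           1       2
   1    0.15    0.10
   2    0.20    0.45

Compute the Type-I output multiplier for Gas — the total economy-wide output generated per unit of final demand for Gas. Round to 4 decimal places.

I − A =
  [   0.85    -0.10]
  [  -0.20     0.55]
det(I−A) = (0.85)(0.55) − (-0.10)(-0.20) = 0.4475
adj(I−A) = [[0.55, 0.10], [0.20, 0.85]]
(I − A)⁻¹ = adj(I−A) / det(I−A) ≈
  [   1.22905     0.22346]
  [   0.44693     1.89944]
The output multiplier for sector j is the column-j sum of the Leontief inverse (I − A)⁻¹ = adj(I−A) / det(I−A).
Column 1 of adj(I−A): (0.55, 0.20); det(I−A) = 0.4475.
m_1 = (0.55 + 0.20) / 0.4475 = 0.75 / 0.4475 ≈ 1.6760.

m_1 = 1.6760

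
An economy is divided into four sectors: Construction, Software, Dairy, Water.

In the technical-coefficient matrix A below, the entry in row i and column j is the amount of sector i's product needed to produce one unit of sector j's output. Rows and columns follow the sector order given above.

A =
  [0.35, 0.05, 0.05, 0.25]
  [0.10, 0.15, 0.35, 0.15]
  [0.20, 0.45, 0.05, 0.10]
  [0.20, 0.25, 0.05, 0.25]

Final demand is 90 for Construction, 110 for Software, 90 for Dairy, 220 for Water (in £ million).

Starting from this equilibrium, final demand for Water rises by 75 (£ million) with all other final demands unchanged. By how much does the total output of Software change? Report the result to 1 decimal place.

I − A =
  [   0.65    -0.05    -0.05    -0.25]
  [  -0.10     0.85    -0.35    -0.15]
  [  -0.20    -0.45     0.95    -0.10]
  [  -0.20    -0.25    -0.05     0.75]
Compute the cofactors C_ij = (−1)^(i+j)·(3×3 minor ij) of I−A; the adjugate is their transpose:
adj(I−A) = Cᵀ =
  [ 0.435500   0.118500   0.076000   0.179000]
  [ 0.160250   0.401375   0.164500   0.155625]
  [ 0.186750   0.234125   0.336000   0.153875]
  [ 0.182000   0.181000   0.097500   0.403500]
det(I−A) = Σ_j (I−A)_1j·C_1j = (0.65)(0.435500) + (-0.05)(0.160250) + (-0.05)(0.186750) + (-0.25)(0.182000) = 0.220225
(I − A)⁻¹ = adj(I−A) / det(I−A) ≈
  [   1.9775     0.5381     0.3451     0.8128]
  [   0.7277     1.8226     0.7470     0.7067]
  [   0.8480     1.0631     1.5257     0.6987]
  [   0.8264     0.8219     0.4427     1.8322]
Δx = (I − A)⁻¹ Δd with Δd having +75 in the Water component and 0 elsewhere.
So Δx_S = L_SW · (+75), where L_SW = adj(I−A)_SW / det(I−A) = 0.155625 / 0.220225.
Δx_S = 0.155625 × (+75) / 0.220225 = 11.671875 / 0.220225 ≈ 53.0.

Δx_S = 53.0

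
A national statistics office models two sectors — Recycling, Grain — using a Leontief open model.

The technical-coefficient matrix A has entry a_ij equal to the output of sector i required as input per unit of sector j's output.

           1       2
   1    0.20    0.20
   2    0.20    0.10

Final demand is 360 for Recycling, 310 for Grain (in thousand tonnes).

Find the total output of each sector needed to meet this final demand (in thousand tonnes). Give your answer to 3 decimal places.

I − A =
  [   0.80    -0.20]
  [  -0.20     0.90]
det(I−A) = (0.80)(0.90) − (-0.20)(-0.20) = 0.6800
adj(I−A) = [[0.90, 0.20], [0.20, 0.80]]
(I − A)⁻¹ = adj(I−A) / det(I−A) ≈
  [   1.3235     0.2941]
  [   0.2941     1.1765]
x = (I − A)⁻¹ d = adj(I−A)·d / det(I−A), with det(I−A) = 0.6800:
  x_1 = (0.90·360 + 0.20·310) / 0.6800 = 386.00 / 0.6800 ≈ 567.647
  x_2 = (0.20·360 + 0.80·310) / 0.6800 = 320.00 / 0.6800 ≈ 470.588

x_1 = 567.647, x_2 = 470.588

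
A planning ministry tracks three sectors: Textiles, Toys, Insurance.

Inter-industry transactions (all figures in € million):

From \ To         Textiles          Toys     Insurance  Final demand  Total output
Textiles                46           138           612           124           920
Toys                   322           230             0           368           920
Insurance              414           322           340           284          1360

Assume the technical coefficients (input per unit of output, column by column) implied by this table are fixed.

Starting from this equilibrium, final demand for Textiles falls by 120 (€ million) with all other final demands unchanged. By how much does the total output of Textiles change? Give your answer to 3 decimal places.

Technical coefficients a_ij = z_ij / X_j:
  a_11 = 46/920 = 0.05, a_21 = 322/920 = 0.35, a_31 = 414/920 = 0.45
  a_12 = 138/920 = 0.15, a_22 = 230/920 = 0.25, a_32 = 322/920 = 0.35
  a_13 = 612/1360 = 0.45, a_23 = 0/1360 = 0.00, a_33 = 340/1360 = 0.25
I − A =
  [   0.95    -0.15    -0.45]
  [  -0.35     0.75     0.00]
  [  -0.45    -0.35     0.75]
Cofactors of I−A, C_ij = (−1)^(i+j)·(minor ij) (rows/columns in the sector order above):
  C_11 = (0.75)(0.75) − (0.00)(-0.35) = 0.5625
  C_12 = −[(-0.35)(0.75) − (0.00)(-0.45)] = 0.2625
  C_13 = (-0.35)(-0.35) − (0.75)(-0.45) = 0.4600
  C_21 = −[(-0.15)(0.75) − (-0.45)(-0.35)] = 0.2700
  C_22 = (0.95)(0.75) − (-0.45)(-0.45) = 0.5100
  C_23 = −[(0.95)(-0.35) − (-0.15)(-0.45)] = 0.4000
  C_31 = (-0.15)(0.00) − (-0.45)(0.75) = 0.3375
  C_32 = −[(0.95)(0.00) − (-0.45)(-0.35)] = 0.1575
  C_33 = (0.95)(0.75) − (-0.15)(-0.35) = 0.6600
det(I−A) = Σ_j (I−A)_1j·C_1j = (0.95)(0.5625) + (-0.15)(0.2625) + (-0.45)(0.4600) = 0.2880
adj(I−A) = Cᵀ =
  [ 0.5625   0.2700   0.3375]
  [ 0.2625   0.5100   0.1575]
  [ 0.4600   0.4000   0.6600]
(I − A)⁻¹ = adj(I−A) / det(I−A) ≈
  [   1.9531     0.9375     1.1719]
  [   0.9115     1.7708     0.5469]
  [   1.5972     1.3889     2.2917]
Δx = (I − A)⁻¹ Δd with Δd having -120 in the Textiles component and 0 elsewhere.
So Δx_1 = L_11 · (-120), where L_11 = adj(I−A)_11 / det(I−A) = 0.5625 / 0.2880.
Δx_1 = 0.5625 × (-120) / 0.2880 = -67.50 / 0.2880 = -234.375.

Δx_1 = -234.375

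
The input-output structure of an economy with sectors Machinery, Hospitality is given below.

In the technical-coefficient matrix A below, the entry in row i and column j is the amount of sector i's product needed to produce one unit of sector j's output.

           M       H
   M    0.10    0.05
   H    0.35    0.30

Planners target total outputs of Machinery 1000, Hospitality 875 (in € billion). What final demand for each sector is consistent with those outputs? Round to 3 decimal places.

d_M = 856.250, d_H = 262.500

I − A =
  [   0.90    -0.05]
  [  -0.35     0.70]
d = (I − A) x:
  d_M = (+0.90)·1000 + (-0.05)·875 = 856.250
  d_H = (-0.35)·1000 + (+0.70)·875 = 262.500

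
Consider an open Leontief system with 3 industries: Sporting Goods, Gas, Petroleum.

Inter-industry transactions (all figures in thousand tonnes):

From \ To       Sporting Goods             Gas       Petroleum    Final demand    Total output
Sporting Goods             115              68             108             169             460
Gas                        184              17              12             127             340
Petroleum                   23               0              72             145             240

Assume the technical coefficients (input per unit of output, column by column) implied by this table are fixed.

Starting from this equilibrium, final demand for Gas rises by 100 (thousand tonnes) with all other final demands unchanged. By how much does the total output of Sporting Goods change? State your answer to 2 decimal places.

Technical coefficients a_ij = z_ij / X_j:
  a_SS = 115/460 = 0.25, a_GS = 184/460 = 0.40, a_PS = 23/460 = 0.05
  a_SG = 68/340 = 0.20, a_GG = 17/340 = 0.05, a_PG = 0/340 = 0.00
  a_SP = 108/240 = 0.45, a_GP = 12/240 = 0.05, a_PP = 72/240 = 0.30
I − A =
  [   0.75    -0.20    -0.45]
  [  -0.40     0.95    -0.05]
  [  -0.05     0.00     0.70]
Cofactors of I−A, C_ij = (−1)^(i+j)·(minor ij) (rows/columns in the sector order above):
  C_11 = (0.95)(0.70) − (-0.05)(0.00) = 0.6650
  C_12 = −[(-0.40)(0.70) − (-0.05)(-0.05)] = 0.2825
  C_13 = (-0.40)(0.00) − (0.95)(-0.05) = 0.0475
  C_21 = −[(-0.20)(0.70) − (-0.45)(0.00)] = 0.1400
  C_22 = (0.75)(0.70) − (-0.45)(-0.05) = 0.5025
  C_23 = −[(0.75)(0.00) − (-0.20)(-0.05)] = 0.0100
  C_31 = (-0.20)(-0.05) − (-0.45)(0.95) = 0.4375
  C_32 = −[(0.75)(-0.05) − (-0.45)(-0.40)] = 0.2175
  C_33 = (0.75)(0.95) − (-0.20)(-0.40) = 0.6325
det(I−A) = Σ_j (I−A)_1j·C_1j = (0.75)(0.6650) + (-0.20)(0.2825) + (-0.45)(0.0475) = 0.420875
adj(I−A) = Cᵀ =
  [ 0.6650   0.1400   0.4375]
  [ 0.2825   0.5025   0.2175]
  [ 0.0475   0.0100   0.6325]
(I − A)⁻¹ = adj(I−A) / det(I−A) ≈
  [   1.5800     0.3326     1.0395]
  [   0.6712     1.1939     0.5168]
  [   0.1129     0.0238     1.5028]
Δx = (I − A)⁻¹ Δd with Δd having +100 in the Gas component and 0 elsewhere.
So Δx_S = L_SG · (+100), where L_SG = adj(I−A)_SG / det(I−A) = 0.1400 / 0.420875.
Δx_S = 0.1400 × (+100) / 0.420875 = 14.00 / 0.420875 ≈ 33.26.

Δx_S = 33.26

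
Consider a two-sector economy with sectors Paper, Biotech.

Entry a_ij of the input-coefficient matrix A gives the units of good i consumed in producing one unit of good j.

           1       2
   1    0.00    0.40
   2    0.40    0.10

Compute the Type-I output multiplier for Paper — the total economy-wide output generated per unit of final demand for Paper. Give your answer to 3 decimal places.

I − A =
  [   1.00    -0.40]
  [  -0.40     0.90]
det(I−A) = (1.00)(0.90) − (-0.40)(-0.40) = 0.7400
adj(I−A) = [[0.90, 0.40], [0.40, 1.00]]
(I − A)⁻¹ = adj(I−A) / det(I−A) ≈
  [   1.2162     0.5405]
  [   0.5405     1.3514]
The output multiplier for sector j is the column-j sum of the Leontief inverse (I − A)⁻¹ = adj(I−A) / det(I−A).
Column 1 of adj(I−A): (0.90, 0.40); det(I−A) = 0.7400.
m_1 = (0.90 + 0.40) / 0.7400 = 1.30 / 0.7400 ≈ 1.757.

m_1 = 1.757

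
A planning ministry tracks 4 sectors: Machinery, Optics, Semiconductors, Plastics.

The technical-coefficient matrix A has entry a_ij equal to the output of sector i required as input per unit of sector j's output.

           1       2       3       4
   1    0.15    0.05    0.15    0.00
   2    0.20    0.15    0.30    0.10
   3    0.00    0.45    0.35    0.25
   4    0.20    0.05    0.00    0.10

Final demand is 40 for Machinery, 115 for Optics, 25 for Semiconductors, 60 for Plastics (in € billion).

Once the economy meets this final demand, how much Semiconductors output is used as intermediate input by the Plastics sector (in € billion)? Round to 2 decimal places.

z_34 = 26.44

I − A =
  [   0.85    -0.05    -0.15     0.00]
  [  -0.20     0.85    -0.30    -0.10]
  [   0.00    -0.45     0.65    -0.25]
  [  -0.20    -0.05     0.00     0.90]
Compute the cofactors C_ij = (−1)^(i+j)·(3×3 minor ij) of I−A; the adjugate is their transpose:
adj(I−A) = Cᵀ =
  [ 0.368750   0.091875   0.127500   0.045625]
  [ 0.145000   0.489750   0.259500   0.126500]
  [ 0.135000   0.357375   0.636000   0.216375]
  [ 0.090000   0.047625   0.042750   0.334875]
det(I−A) = Σ_j (I−A)_1j·C_1j = (0.85)(0.368750) + (-0.05)(0.145000) + (-0.15)(0.135000) + (0.00)(0.090000) = 0.2859375
(I − A)⁻¹ = adj(I−A) / det(I−A) ≈
  [   1.2896     0.3213     0.4459     0.1596]
  [   0.5071     1.7128     0.9075     0.4424]
  [   0.4721     1.2498     2.2243     0.7567]
  [   0.3148     0.1666     0.1495     1.1711]
First solve x = (I − A)⁻¹ d = adj(I−A)·d / det(I−A); in particular x_4 = (0.090000·40 + 0.047625·115 + 0.042750·25 + 0.334875·60) / 0.2859375 = 30.238125 / 0.2859375 ≈ 105.7508.
Intermediate flow from 3 to 4: z_34 = a_34 · x_4 = 0.25 × 30.238125 / 0.2859375 = 7.55953125 / 0.2859375 ≈ 26.44.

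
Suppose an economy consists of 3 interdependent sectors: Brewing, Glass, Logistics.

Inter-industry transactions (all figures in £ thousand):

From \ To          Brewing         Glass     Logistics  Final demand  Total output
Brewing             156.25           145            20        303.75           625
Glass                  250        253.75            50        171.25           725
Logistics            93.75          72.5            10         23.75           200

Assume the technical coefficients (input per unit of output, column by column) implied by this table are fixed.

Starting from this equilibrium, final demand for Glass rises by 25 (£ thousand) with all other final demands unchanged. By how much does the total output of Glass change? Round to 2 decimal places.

Δx_2 = 50.23

Technical coefficients a_ij = z_ij / X_j:
  a_11 = 156.25/625 = 0.25, a_21 = 250/625 = 0.40, a_31 = 93.75/625 = 0.15
  a_12 = 145/725 = 0.20, a_22 = 253.75/725 = 0.35, a_32 = 72.5/725 = 0.10
  a_13 = 20/200 = 0.10, a_23 = 50/200 = 0.25, a_33 = 10/200 = 0.05
I − A =
  [   0.75    -0.20    -0.10]
  [  -0.40     0.65    -0.25]
  [  -0.15    -0.10     0.95]
Cofactors of I−A, C_ij = (−1)^(i+j)·(minor ij) (rows/columns in the sector order above):
  C_11 = (0.65)(0.95) − (-0.25)(-0.10) = 0.5925
  C_12 = −[(-0.40)(0.95) − (-0.25)(-0.15)] = 0.4175
  C_13 = (-0.40)(-0.10) − (0.65)(-0.15) = 0.1375
  C_21 = −[(-0.20)(0.95) − (-0.10)(-0.10)] = 0.2000
  C_22 = (0.75)(0.95) − (-0.10)(-0.15) = 0.6975
  C_23 = −[(0.75)(-0.10) − (-0.20)(-0.15)] = 0.1050
  C_31 = (-0.20)(-0.25) − (-0.10)(0.65) = 0.1150
  C_32 = −[(0.75)(-0.25) − (-0.10)(-0.40)] = 0.2275
  C_33 = (0.75)(0.65) − (-0.20)(-0.40) = 0.4075
det(I−A) = Σ_j (I−A)_1j·C_1j = (0.75)(0.5925) + (-0.20)(0.4175) + (-0.10)(0.1375) = 0.347125
adj(I−A) = Cᵀ =
  [ 0.5925   0.2000   0.1150]
  [ 0.4175   0.6975   0.2275]
  [ 0.1375   0.1050   0.4075]
(I − A)⁻¹ = adj(I−A) / det(I−A) ≈
  [   1.7069     0.5762     0.3313]
  [   1.2027     2.0094     0.6554]
  [   0.3961     0.3025     1.1739]
Δx = (I − A)⁻¹ Δd with Δd having +25 in the Glass component and 0 elsewhere.
So Δx_2 = L_22 · (+25), where L_22 = adj(I−A)_22 / det(I−A) = 0.6975 / 0.347125.
Δx_2 = 0.6975 × (+25) / 0.347125 = 17.4375 / 0.347125 ≈ 50.23.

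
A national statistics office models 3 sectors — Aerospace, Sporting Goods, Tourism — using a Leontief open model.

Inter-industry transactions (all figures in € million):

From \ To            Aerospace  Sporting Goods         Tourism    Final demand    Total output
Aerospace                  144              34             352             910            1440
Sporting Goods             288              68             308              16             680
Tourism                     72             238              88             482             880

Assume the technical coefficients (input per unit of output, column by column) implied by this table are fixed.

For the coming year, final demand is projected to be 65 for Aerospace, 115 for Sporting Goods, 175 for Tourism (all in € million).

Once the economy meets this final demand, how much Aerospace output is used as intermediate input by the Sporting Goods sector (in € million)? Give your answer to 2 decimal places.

z_AS = 15.35

Technical coefficients a_ij = z_ij / X_j:
  a_AA = 144/1440 = 0.10, a_SA = 288/1440 = 0.20, a_TA = 72/1440 = 0.05
  a_AS = 34/680 = 0.05, a_SS = 68/680 = 0.10, a_TS = 238/680 = 0.35
  a_AT = 352/880 = 0.40, a_ST = 308/880 = 0.35, a_TT = 88/880 = 0.10
I − A =
  [   0.90    -0.05    -0.40]
  [  -0.20     0.90    -0.35]
  [  -0.05    -0.35     0.90]
Cofactors of I−A, C_ij = (−1)^(i+j)·(minor ij) (rows/columns in the sector order above):
  C_11 = (0.90)(0.90) − (-0.35)(-0.35) = 0.6875
  C_12 = −[(-0.20)(0.90) − (-0.35)(-0.05)] = 0.1975
  C_13 = (-0.20)(-0.35) − (0.90)(-0.05) = 0.1150
  C_21 = −[(-0.05)(0.90) − (-0.40)(-0.35)] = 0.1850
  C_22 = (0.90)(0.90) − (-0.40)(-0.05) = 0.7900
  C_23 = −[(0.90)(-0.35) − (-0.05)(-0.05)] = 0.3175
  C_31 = (-0.05)(-0.35) − (-0.40)(0.90) = 0.3775
  C_32 = −[(0.90)(-0.35) − (-0.40)(-0.20)] = 0.3950
  C_33 = (0.90)(0.90) − (-0.05)(-0.20) = 0.8000
det(I−A) = Σ_j (I−A)_1j·C_1j = (0.90)(0.6875) + (-0.05)(0.1975) + (-0.40)(0.1150) = 0.562875
adj(I−A) = Cᵀ =
  [ 0.6875   0.1850   0.3775]
  [ 0.1975   0.7900   0.3950]
  [ 0.1150   0.3175   0.8000]
(I − A)⁻¹ = adj(I−A) / det(I−A) ≈
  [   1.2214     0.3287     0.6707]
  [   0.3509     1.4035     0.7018]
  [   0.2043     0.5641     1.4213]
First solve x = (I − A)⁻¹ d = adj(I−A)·d / det(I−A); in particular x_S = (0.1975·65 + 0.7900·115 + 0.3950·175) / 0.562875 = 172.8125 / 0.562875 ≈ 307.0175.
Intermediate flow from A to S: z_AS = a_AS · x_S = 0.05 × 172.8125 / 0.562875 = 8.640625 / 0.562875 ≈ 15.35.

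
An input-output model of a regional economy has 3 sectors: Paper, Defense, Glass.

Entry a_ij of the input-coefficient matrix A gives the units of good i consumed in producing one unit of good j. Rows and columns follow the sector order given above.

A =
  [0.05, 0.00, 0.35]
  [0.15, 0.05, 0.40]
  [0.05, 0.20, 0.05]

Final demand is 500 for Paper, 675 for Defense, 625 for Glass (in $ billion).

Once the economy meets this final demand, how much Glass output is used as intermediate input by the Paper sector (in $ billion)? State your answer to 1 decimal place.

z_31 = 44.2

I − A =
  [   0.95     0.00    -0.35]
  [  -0.15     0.95    -0.40]
  [  -0.05    -0.20     0.95]
Cofactors of I−A, C_ij = (−1)^(i+j)·(minor ij) (rows/columns in the sector order above):
  C_11 = (0.95)(0.95) − (-0.40)(-0.20) = 0.8225
  C_12 = −[(-0.15)(0.95) − (-0.40)(-0.05)] = 0.1625
  C_13 = (-0.15)(-0.20) − (0.95)(-0.05) = 0.0775
  C_21 = −[(0.00)(0.95) − (-0.35)(-0.20)] = 0.0700
  C_22 = (0.95)(0.95) − (-0.35)(-0.05) = 0.8850
  C_23 = −[(0.95)(-0.20) − (0.00)(-0.05)] = 0.1900
  C_31 = (0.00)(-0.40) − (-0.35)(0.95) = 0.3325
  C_32 = −[(0.95)(-0.40) − (-0.35)(-0.15)] = 0.4325
  C_33 = (0.95)(0.95) − (0.00)(-0.15) = 0.9025
det(I−A) = Σ_j (I−A)_1j·C_1j = (0.95)(0.8225) + (0.00)(0.1625) + (-0.35)(0.0775) = 0.75425
adj(I−A) = Cᵀ =
  [ 0.8225   0.0700   0.3325]
  [ 0.1625   0.8850   0.4325]
  [ 0.0775   0.1900   0.9025]
(I − A)⁻¹ = adj(I−A) / det(I−A) ≈
  [   1.0905     0.0928     0.4408]
  [   0.2154     1.1734     0.5734]
  [   0.1028     0.2519     1.1966]
First solve x = (I − A)⁻¹ d = adj(I−A)·d / det(I−A); in particular x_1 = (0.8225·500 + 0.0700·675 + 0.3325·625) / 0.75425 = 666.3125 / 0.75425 ≈ 883.411.
Intermediate flow from 3 to 1: z_31 = a_31 · x_1 = 0.05 × 666.3125 / 0.75425 = 33.315625 / 0.75425 ≈ 44.2.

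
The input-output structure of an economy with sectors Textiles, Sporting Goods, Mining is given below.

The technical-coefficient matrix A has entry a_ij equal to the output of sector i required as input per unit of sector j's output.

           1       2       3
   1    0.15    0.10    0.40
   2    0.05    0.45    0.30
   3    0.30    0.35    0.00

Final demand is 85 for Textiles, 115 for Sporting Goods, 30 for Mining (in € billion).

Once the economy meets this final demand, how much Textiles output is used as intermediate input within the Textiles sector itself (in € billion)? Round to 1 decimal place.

z_11 = 37.6

I − A =
  [   0.85    -0.10    -0.40]
  [  -0.05     0.55    -0.30]
  [  -0.30    -0.35     1.00]
Cofactors of I−A, C_ij = (−1)^(i+j)·(minor ij) (rows/columns in the sector order above):
  C_11 = (0.55)(1.00) − (-0.30)(-0.35) = 0.4450
  C_12 = −[(-0.05)(1.00) − (-0.30)(-0.30)] = 0.1400
  C_13 = (-0.05)(-0.35) − (0.55)(-0.30) = 0.1825
  C_21 = −[(-0.10)(1.00) − (-0.40)(-0.35)] = 0.2400
  C_22 = (0.85)(1.00) − (-0.40)(-0.30) = 0.7300
  C_23 = −[(0.85)(-0.35) − (-0.10)(-0.30)] = 0.3275
  C_31 = (-0.10)(-0.30) − (-0.40)(0.55) = 0.2500
  C_32 = −[(0.85)(-0.30) − (-0.40)(-0.05)] = 0.2750
  C_33 = (0.85)(0.55) − (-0.10)(-0.05) = 0.4625
det(I−A) = Σ_j (I−A)_1j·C_1j = (0.85)(0.4450) + (-0.10)(0.1400) + (-0.40)(0.1825) = 0.29125
adj(I−A) = Cᵀ =
  [ 0.4450   0.2400   0.2500]
  [ 0.1400   0.7300   0.2750]
  [ 0.1825   0.3275   0.4625]
(I − A)⁻¹ = adj(I−A) / det(I−A) ≈
  [   1.5279     0.8240     0.8584]
  [   0.4807     2.5064     0.9442]
  [   0.6266     1.1245     1.5880]
First solve x = (I − A)⁻¹ d = adj(I−A)·d / det(I−A); in particular x_1 = (0.4450·85 + 0.2400·115 + 0.2500·30) / 0.29125 = 72.925 / 0.29125 ≈ 250.386.
Intermediate flow from 1 to 1: z_11 = a_11 · x_1 = 0.15 × 72.925 / 0.29125 = 10.93875 / 0.29125 ≈ 37.6.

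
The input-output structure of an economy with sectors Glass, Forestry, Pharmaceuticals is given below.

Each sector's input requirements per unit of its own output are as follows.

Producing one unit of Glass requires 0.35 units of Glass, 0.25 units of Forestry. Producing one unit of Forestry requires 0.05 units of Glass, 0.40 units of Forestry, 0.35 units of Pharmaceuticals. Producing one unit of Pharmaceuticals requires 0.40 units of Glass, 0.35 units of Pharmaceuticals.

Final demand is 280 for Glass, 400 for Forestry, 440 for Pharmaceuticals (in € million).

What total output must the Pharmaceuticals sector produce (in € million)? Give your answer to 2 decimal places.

I − A =
  [   0.65    -0.05    -0.40]
  [  -0.25     0.60     0.00]
  [   0.00    -0.35     0.65]
Cofactors of I−A, C_ij = (−1)^(i+j)·(minor ij) (rows/columns in the sector order above):
  C_11 = (0.60)(0.65) − (0.00)(-0.35) = 0.3900
  C_12 = −[(-0.25)(0.65) − (0.00)(0.00)] = 0.1625
  C_13 = (-0.25)(-0.35) − (0.60)(0.00) = 0.0875
  C_21 = −[(-0.05)(0.65) − (-0.40)(-0.35)] = 0.1725
  C_22 = (0.65)(0.65) − (-0.40)(0.00) = 0.4225
  C_23 = −[(0.65)(-0.35) − (-0.05)(0.00)] = 0.2275
  C_31 = (-0.05)(0.00) − (-0.40)(0.60) = 0.2400
  C_32 = −[(0.65)(0.00) − (-0.40)(-0.25)] = 0.1000
  C_33 = (0.65)(0.60) − (-0.05)(-0.25) = 0.3775
det(I−A) = Σ_j (I−A)_1j·C_1j = (0.65)(0.3900) + (-0.05)(0.1625) + (-0.40)(0.0875) = 0.210375
adj(I−A) = Cᵀ =
  [ 0.3900   0.1725   0.2400]
  [ 0.1625   0.4225   0.1000]
  [ 0.0875   0.2275   0.3775]
(I − A)⁻¹ = adj(I−A) / det(I−A) ≈
  [   1.8538     0.8200     1.1408]
  [   0.7724     2.0083     0.4753]
  [   0.4159     1.0814     1.7944]
x = (I − A)⁻¹ d = adj(I−A)·d / det(I−A), with det(I−A) = 0.210375:
  x_G = (0.3900·280 + 0.1725·400 + 0.2400·440) / 0.210375 = 283.80 / 0.210375 ≈ 1349.02
  x_F = (0.1625·280 + 0.4225·400 + 0.1000·440) / 0.210375 = 258.50 / 0.210375 ≈ 1228.76
  x_P = (0.0875·280 + 0.2275·400 + 0.3775·440) / 0.210375 = 281.60 / 0.210375 ≈ 1338.56

x_P = 1338.56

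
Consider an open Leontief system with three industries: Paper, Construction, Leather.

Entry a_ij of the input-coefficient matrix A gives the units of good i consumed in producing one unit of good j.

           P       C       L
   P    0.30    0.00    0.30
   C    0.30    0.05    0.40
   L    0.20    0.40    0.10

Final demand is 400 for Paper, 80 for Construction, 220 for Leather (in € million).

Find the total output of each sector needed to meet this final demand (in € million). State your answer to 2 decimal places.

x_P = 890.22, x_C = 678.53, x_L = 743.84

I − A =
  [   0.70     0.00    -0.30]
  [  -0.30     0.95    -0.40]
  [  -0.20    -0.40     0.90]
Cofactors of I−A, C_ij = (−1)^(i+j)·(minor ij) (rows/columns in the sector order above):
  C_11 = (0.95)(0.90) − (-0.40)(-0.40) = 0.6950
  C_12 = −[(-0.30)(0.90) − (-0.40)(-0.20)] = 0.3500
  C_13 = (-0.30)(-0.40) − (0.95)(-0.20) = 0.3100
  C_21 = −[(0.00)(0.90) − (-0.30)(-0.40)] = 0.1200
  C_22 = (0.70)(0.90) − (-0.30)(-0.20) = 0.5700
  C_23 = −[(0.70)(-0.40) − (0.00)(-0.20)] = 0.2800
  C_31 = (0.00)(-0.40) − (-0.30)(0.95) = 0.2850
  C_32 = −[(0.70)(-0.40) − (-0.30)(-0.30)] = 0.3700
  C_33 = (0.70)(0.95) − (0.00)(-0.30) = 0.6650
det(I−A) = Σ_j (I−A)_1j·C_1j = (0.70)(0.6950) + (0.00)(0.3500) + (-0.30)(0.3100) = 0.3935
adj(I−A) = Cᵀ =
  [ 0.6950   0.1200   0.2850]
  [ 0.3500   0.5700   0.3700]
  [ 0.3100   0.2800   0.6650]
(I − A)⁻¹ = adj(I−A) / det(I−A) ≈
  [   1.7662     0.3050     0.7243]
  [   0.8895     1.4485     0.9403]
  [   0.7878     0.7116     1.6900]
x = (I − A)⁻¹ d = adj(I−A)·d / det(I−A), with det(I−A) = 0.3935:
  x_P = (0.6950·400 + 0.1200·80 + 0.2850·220) / 0.3935 = 350.30 / 0.3935 ≈ 890.22
  x_C = (0.3500·400 + 0.5700·80 + 0.3700·220) / 0.3935 = 267.00 / 0.3935 ≈ 678.53
  x_L = (0.3100·400 + 0.2800·80 + 0.6650·220) / 0.3935 = 292.70 / 0.3935 ≈ 743.84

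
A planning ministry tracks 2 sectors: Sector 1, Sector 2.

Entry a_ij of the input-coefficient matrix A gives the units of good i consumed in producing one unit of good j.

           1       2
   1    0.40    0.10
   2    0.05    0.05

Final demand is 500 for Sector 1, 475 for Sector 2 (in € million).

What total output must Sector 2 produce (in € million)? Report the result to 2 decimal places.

x_2 = 548.67

I − A =
  [   0.60    -0.10]
  [  -0.05     0.95]
det(I−A) = (0.60)(0.95) − (-0.10)(-0.05) = 0.5650
adj(I−A) = [[0.95, 0.10], [0.05, 0.60]]
(I − A)⁻¹ = adj(I−A) / det(I−A) ≈
  [   1.6814     0.1770]
  [   0.0885     1.0619]
x = (I − A)⁻¹ d = adj(I−A)·d / det(I−A), with det(I−A) = 0.5650:
  x_1 = (0.95·500 + 0.10·475) / 0.5650 = 522.50 / 0.5650 ≈ 924.78
  x_2 = (0.05·500 + 0.60·475) / 0.5650 = 310.00 / 0.5650 ≈ 548.67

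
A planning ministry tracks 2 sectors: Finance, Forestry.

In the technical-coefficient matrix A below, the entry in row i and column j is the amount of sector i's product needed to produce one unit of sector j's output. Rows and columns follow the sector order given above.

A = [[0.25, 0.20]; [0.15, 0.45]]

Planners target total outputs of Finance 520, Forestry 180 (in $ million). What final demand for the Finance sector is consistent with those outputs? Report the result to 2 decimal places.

d_1 = 354.00

I − A =
  [   0.75    -0.20]
  [  -0.15     0.55]
d = (I − A) x:
  d_1 = (+0.75)·520 + (-0.20)·180 = 354.00
  d_2 = (-0.15)·520 + (+0.55)·180 = 21.00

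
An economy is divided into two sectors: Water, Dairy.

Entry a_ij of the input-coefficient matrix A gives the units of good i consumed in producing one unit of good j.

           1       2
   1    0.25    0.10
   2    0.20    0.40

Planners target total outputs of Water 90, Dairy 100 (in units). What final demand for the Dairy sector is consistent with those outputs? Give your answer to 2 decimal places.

d_2 = 42.00

I − A =
  [   0.75    -0.10]
  [  -0.20     0.60]
d = (I − A) x:
  d_1 = (+0.75)·90 + (-0.10)·100 = 57.50
  d_2 = (-0.20)·90 + (+0.60)·100 = 42.00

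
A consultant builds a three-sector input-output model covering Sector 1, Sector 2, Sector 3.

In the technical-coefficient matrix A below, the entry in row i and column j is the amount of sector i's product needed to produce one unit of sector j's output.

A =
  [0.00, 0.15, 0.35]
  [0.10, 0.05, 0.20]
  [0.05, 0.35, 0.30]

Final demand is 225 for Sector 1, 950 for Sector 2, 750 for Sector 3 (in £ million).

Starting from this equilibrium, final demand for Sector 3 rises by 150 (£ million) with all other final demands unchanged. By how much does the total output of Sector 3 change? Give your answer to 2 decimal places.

Δx_3 = 253.10

I − A =
  [   1.00    -0.15    -0.35]
  [  -0.10     0.95    -0.20]
  [  -0.05    -0.35     0.70]
Cofactors of I−A, C_ij = (−1)^(i+j)·(minor ij) (rows/columns in the sector order above):
  C_11 = (0.95)(0.70) − (-0.20)(-0.35) = 0.5950
  C_12 = −[(-0.10)(0.70) − (-0.20)(-0.05)] = 0.0800
  C_13 = (-0.10)(-0.35) − (0.95)(-0.05) = 0.0825
  C_21 = −[(-0.15)(0.70) − (-0.35)(-0.35)] = 0.2275
  C_22 = (1.00)(0.70) − (-0.35)(-0.05) = 0.6825
  C_23 = −[(1.00)(-0.35) − (-0.15)(-0.05)] = 0.3575
  C_31 = (-0.15)(-0.20) − (-0.35)(0.95) = 0.3625
  C_32 = −[(1.00)(-0.20) − (-0.35)(-0.10)] = 0.2350
  C_33 = (1.00)(0.95) − (-0.15)(-0.10) = 0.9350
det(I−A) = Σ_j (I−A)_1j·C_1j = (1.00)(0.5950) + (-0.15)(0.0800) + (-0.35)(0.0825) = 0.554125
adj(I−A) = Cᵀ =
  [ 0.5950   0.2275   0.3625]
  [ 0.0800   0.6825   0.2350]
  [ 0.0825   0.3575   0.9350]
(I − A)⁻¹ = adj(I−A) / det(I−A) ≈
  [   1.0738     0.4106     0.6542]
  [   0.1444     1.2317     0.4241]
  [   0.1489     0.6452     1.6873]
Δx = (I − A)⁻¹ Δd with Δd having +150 in the Sector 3 component and 0 elsewhere.
So Δx_3 = L_33 · (+150), where L_33 = adj(I−A)_33 / det(I−A) = 0.9350 / 0.554125.
Δx_3 = 0.9350 × (+150) / 0.554125 = 140.25 / 0.554125 ≈ 253.10.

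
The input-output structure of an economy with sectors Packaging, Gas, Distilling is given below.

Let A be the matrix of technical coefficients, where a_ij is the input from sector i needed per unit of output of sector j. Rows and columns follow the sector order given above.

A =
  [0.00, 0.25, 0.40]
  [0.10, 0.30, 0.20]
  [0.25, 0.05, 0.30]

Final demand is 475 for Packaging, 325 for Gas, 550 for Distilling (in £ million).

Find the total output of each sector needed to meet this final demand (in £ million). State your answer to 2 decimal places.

I − A =
  [   1.00    -0.25    -0.40]
  [  -0.10     0.70    -0.20]
  [  -0.25    -0.05     0.70]
Cofactors of I−A, C_ij = (−1)^(i+j)·(minor ij) (rows/columns in the sector order above):
  C_11 = (0.70)(0.70) − (-0.20)(-0.05) = 0.4800
  C_12 = −[(-0.10)(0.70) − (-0.20)(-0.25)] = 0.1200
  C_13 = (-0.10)(-0.05) − (0.70)(-0.25) = 0.1800
  C_21 = −[(-0.25)(0.70) − (-0.40)(-0.05)] = 0.1950
  C_22 = (1.00)(0.70) − (-0.40)(-0.25) = 0.6000
  C_23 = −[(1.00)(-0.05) − (-0.25)(-0.25)] = 0.1125
  C_31 = (-0.25)(-0.20) − (-0.40)(0.70) = 0.3300
  C_32 = −[(1.00)(-0.20) − (-0.40)(-0.10)] = 0.2400
  C_33 = (1.00)(0.70) − (-0.25)(-0.10) = 0.6750
det(I−A) = Σ_j (I−A)_1j·C_1j = (1.00)(0.4800) + (-0.25)(0.1200) + (-0.40)(0.1800) = 0.3780
adj(I−A) = Cᵀ =
  [ 0.4800   0.1950   0.3300]
  [ 0.1200   0.6000   0.2400]
  [ 0.1800   0.1125   0.6750]
(I − A)⁻¹ = adj(I−A) / det(I−A) ≈
  [   1.2698     0.5159     0.8730]
  [   0.3175     1.5873     0.6349]
  [   0.4762     0.2976     1.7857]
x = (I − A)⁻¹ d = adj(I−A)·d / det(I−A), with det(I−A) = 0.3780:
  x_1 = (0.4800·475 + 0.1950·325 + 0.3300·550) / 0.3780 = 472.875 / 0.3780 ≈ 1250.99
  x_2 = (0.1200·475 + 0.6000·325 + 0.2400·550) / 0.3780 = 384.00 / 0.3780 ≈ 1015.87
  x_3 = (0.1800·475 + 0.1125·325 + 0.6750·550) / 0.3780 = 493.3125 / 0.3780 ≈ 1305.06

x_1 = 1250.99, x_2 = 1015.87, x_3 = 1305.06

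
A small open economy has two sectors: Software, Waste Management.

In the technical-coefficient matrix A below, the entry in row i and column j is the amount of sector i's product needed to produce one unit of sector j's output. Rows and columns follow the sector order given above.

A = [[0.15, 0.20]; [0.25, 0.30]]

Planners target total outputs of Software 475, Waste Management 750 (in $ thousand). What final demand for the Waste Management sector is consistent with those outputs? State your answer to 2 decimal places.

I − A =
  [   0.85    -0.20]
  [  -0.25     0.70]
d = (I − A) x:
  d_1 = (+0.85)·475 + (-0.20)·750 = 253.75
  d_2 = (-0.25)·475 + (+0.70)·750 = 406.25

d_2 = 406.25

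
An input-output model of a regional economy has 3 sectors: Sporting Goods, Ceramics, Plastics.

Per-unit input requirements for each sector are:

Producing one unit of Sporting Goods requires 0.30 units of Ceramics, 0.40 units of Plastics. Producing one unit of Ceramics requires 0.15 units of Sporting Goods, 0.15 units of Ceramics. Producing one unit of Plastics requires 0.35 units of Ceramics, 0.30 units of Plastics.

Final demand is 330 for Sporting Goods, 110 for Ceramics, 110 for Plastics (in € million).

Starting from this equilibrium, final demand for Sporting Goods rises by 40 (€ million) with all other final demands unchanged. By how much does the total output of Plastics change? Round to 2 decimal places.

I − A =
  [   1.00    -0.15     0.00]
  [  -0.30     0.85    -0.35]
  [  -0.40     0.00     0.70]
Cofactors of I−A, C_ij = (−1)^(i+j)·(minor ij) (rows/columns in the sector order above):
  C_11 = (0.85)(0.70) − (-0.35)(0.00) = 0.5950
  C_12 = −[(-0.30)(0.70) − (-0.35)(-0.40)] = 0.3500
  C_13 = (-0.30)(0.00) − (0.85)(-0.40) = 0.3400
  C_21 = −[(-0.15)(0.70) − (0.00)(0.00)] = 0.1050
  C_22 = (1.00)(0.70) − (0.00)(-0.40) = 0.7000
  C_23 = −[(1.00)(0.00) − (-0.15)(-0.40)] = 0.0600
  C_31 = (-0.15)(-0.35) − (0.00)(0.85) = 0.0525
  C_32 = −[(1.00)(-0.35) − (0.00)(-0.30)] = 0.3500
  C_33 = (1.00)(0.85) − (-0.15)(-0.30) = 0.8050
det(I−A) = Σ_j (I−A)_1j·C_1j = (1.00)(0.5950) + (-0.15)(0.3500) + (0.00)(0.3400) = 0.5425
adj(I−A) = Cᵀ =
  [ 0.5950   0.1050   0.0525]
  [ 0.3500   0.7000   0.3500]
  [ 0.3400   0.0600   0.8050]
(I − A)⁻¹ = adj(I−A) / det(I−A) ≈
  [   1.0968     0.1935     0.0968]
  [   0.6452     1.2903     0.6452]
  [   0.6267     0.1106     1.4839]
Δx = (I − A)⁻¹ Δd with Δd having +40 in the Sporting Goods component and 0 elsewhere.
So Δx_P = L_PS · (+40), where L_PS = adj(I−A)_PS / det(I−A) = 0.3400 / 0.5425.
Δx_P = 0.3400 × (+40) / 0.5425 = 13.60 / 0.5425 ≈ 25.07.

Δx_P = 25.07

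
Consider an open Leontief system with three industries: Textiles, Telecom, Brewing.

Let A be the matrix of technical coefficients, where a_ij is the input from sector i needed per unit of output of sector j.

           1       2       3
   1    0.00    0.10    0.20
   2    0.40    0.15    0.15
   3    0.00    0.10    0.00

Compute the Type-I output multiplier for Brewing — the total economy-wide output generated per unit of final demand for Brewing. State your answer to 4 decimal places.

I − A =
  [   1.00    -0.10    -0.20]
  [  -0.40     0.85    -0.15]
  [   0.00    -0.10     1.00]
Cofactors of I−A, C_ij = (−1)^(i+j)·(minor ij) (rows/columns in the sector order above):
  C_11 = (0.85)(1.00) − (-0.15)(-0.10) = 0.8350
  C_12 = −[(-0.40)(1.00) − (-0.15)(0.00)] = 0.4000
  C_13 = (-0.40)(-0.10) − (0.85)(0.00) = 0.0400
  C_21 = −[(-0.10)(1.00) − (-0.20)(-0.10)] = 0.1200
  C_22 = (1.00)(1.00) − (-0.20)(0.00) = 1.0000
  C_23 = −[(1.00)(-0.10) − (-0.10)(0.00)] = 0.1000
  C_31 = (-0.10)(-0.15) − (-0.20)(0.85) = 0.1850
  C_32 = −[(1.00)(-0.15) − (-0.20)(-0.40)] = 0.2300
  C_33 = (1.00)(0.85) − (-0.10)(-0.40) = 0.8100
det(I−A) = Σ_j (I−A)_1j·C_1j = (1.00)(0.8350) + (-0.10)(0.4000) + (-0.20)(0.0400) = 0.7870
adj(I−A) = Cᵀ =
  [ 0.8350   0.1200   0.1850]
  [ 0.4000   1.0000   0.2300]
  [ 0.0400   0.1000   0.8100]
(I − A)⁻¹ = adj(I−A) / det(I−A) ≈
  [   1.06099     0.15248     0.23507]
  [   0.50826     1.27065     0.29225]
  [   0.05083     0.12706     1.02922]
The output multiplier for sector j is the column-j sum of the Leontief inverse (I − A)⁻¹ = adj(I−A) / det(I−A).
Column 3 of adj(I−A): (0.1850, 0.2300, 0.8100); det(I−A) = 0.7870.
m_3 = (0.1850 + 0.2300 + 0.8100) / 0.7870 = 1.225 / 0.7870 ≈ 1.5565.

m_3 = 1.5565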